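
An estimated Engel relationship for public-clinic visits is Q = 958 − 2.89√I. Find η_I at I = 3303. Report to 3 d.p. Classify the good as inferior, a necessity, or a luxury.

At I = 3303: Q = 791.907.
dQ/dI = -2.89/(2√I) = -0.0251428 at this income.
η = (dQ/dI)·(I/Q) = -0.0251428 × (3303/791.907) = -0.105.
Since η < 0, the good is an inferior good.

-0.105 (inferior good)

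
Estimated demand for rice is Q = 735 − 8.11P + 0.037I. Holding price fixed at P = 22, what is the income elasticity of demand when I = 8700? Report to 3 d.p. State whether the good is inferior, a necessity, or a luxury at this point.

0.366 (necessity)

At P = 22, I = 8700: Q = 878.480.
Holding P constant, ∂Q/∂I = 0.037.
η_I = (∂Q/∂I)·(I/Q) = 0.037 × (8700/878.480) = 0.366.
Since 0 < η < 1, this is a necessity.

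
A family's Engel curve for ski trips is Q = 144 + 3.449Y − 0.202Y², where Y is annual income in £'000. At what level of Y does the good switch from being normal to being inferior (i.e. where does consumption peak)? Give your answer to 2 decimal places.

dQ/dY = 3.449 − 0.404Y.
The good is inferior where dQ/dY < 0. Setting dQ/dY = 0 gives Y = 3.449 / 0.404 = 8.54.

8.54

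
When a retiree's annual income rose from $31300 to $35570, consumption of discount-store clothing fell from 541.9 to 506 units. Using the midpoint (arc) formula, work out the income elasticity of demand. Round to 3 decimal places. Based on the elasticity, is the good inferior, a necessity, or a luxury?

ΔQ = 506 − 541.9 = -35.9; midpoint Q̄ = (541.9 + 506)/2 = 523.95.
ΔI = 35570 − 31300 = 4270; midpoint Ī = (31300 + 35570)/2 = 33435.
η = (ΔQ/Q̄) ÷ (ΔI/Ī) = (-35.9/523.95) ÷ (4270/33435) = -0.537.
η < 0 ⇒ inferior good.

-0.537 (inferior good)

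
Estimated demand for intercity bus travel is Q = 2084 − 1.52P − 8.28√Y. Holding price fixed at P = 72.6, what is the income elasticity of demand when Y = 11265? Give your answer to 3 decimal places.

At P = 72.6, Y = 11265: Q = 1094.836.
Holding P constant, ∂Q/∂Y = -8.28/(2√Y) = -0.0390063.
η_Y = (∂Q/∂Y)·(Y/Q) = -0.0390063 × (11265/1094.836) = -0.401.

-0.401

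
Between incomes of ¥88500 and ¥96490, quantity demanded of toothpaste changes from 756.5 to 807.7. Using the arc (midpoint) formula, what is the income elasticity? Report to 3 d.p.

ΔQ = 807.7 − 756.5 = 51.2; midpoint Q̄ = (756.5 + 807.7)/2 = 782.1.
ΔI = 96490 − 88500 = 7990; midpoint Ī = (88500 + 96490)/2 = 92495.
η = (ΔQ/Q̄) ÷ (ΔI/Ī) = (51.2/782.1) ÷ (7990/92495) = 0.758.

0.758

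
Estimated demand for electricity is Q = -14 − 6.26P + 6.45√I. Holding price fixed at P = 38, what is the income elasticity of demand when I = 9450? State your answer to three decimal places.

At P = 38, I = 9450: Q = 375.132.
Holding P constant, ∂Q/∂I = 6.45/(2√I) = 0.0331752.
η_I = (∂Q/∂I)·(I/Q) = 0.0331752 × (9450/375.132) = 0.836.

0.836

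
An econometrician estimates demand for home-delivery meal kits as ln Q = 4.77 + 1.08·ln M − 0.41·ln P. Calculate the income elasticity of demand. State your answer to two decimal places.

In a log-linear demand, the coefficient on ln M is the income elasticity.
So η = 1.08.

1.08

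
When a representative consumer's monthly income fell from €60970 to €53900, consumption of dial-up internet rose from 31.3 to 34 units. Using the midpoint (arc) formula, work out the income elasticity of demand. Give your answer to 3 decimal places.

ΔQ = 34 − 31.3 = 2.7; midpoint Q̄ = (31.3 + 34)/2 = 32.65.
ΔI = 53900 − 60970 = -7070; midpoint Ī = (60970 + 53900)/2 = 57435.
η = (ΔQ/Q̄) ÷ (ΔI/Ī) = (2.7/32.65) ÷ (-7070/57435) = -0.672.

-0.672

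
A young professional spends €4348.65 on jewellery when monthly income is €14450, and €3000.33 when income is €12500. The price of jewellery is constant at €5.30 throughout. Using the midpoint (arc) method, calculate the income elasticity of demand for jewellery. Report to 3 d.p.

With a constant price, Q₁ = 4348.65/5.30 = 820.500 and Q₂ = 3000.33/5.30 = 566.100 (equivalently, work directly with expenditure since P cancels).
Midpoint %ΔQ = (3000.33 − 4348.65)/3674.49 = -0.36694; midpoint %ΔI = (12500 − 14450)/13475 = -0.14471.
η = -0.36694 / -0.14471 = 2.536.

2.536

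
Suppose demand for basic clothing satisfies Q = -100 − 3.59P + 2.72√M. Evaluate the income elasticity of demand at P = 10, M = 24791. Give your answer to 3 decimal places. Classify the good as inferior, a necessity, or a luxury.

At P = 10, M = 24791: Q = 292.368.
Holding P constant, ∂Q/∂M = 2.72/(2√M) = 0.00863758.
η_M = (∂Q/∂M)·(M/Q) = 0.00863758 × (24791/292.368) = 0.732.
Since 0 < η < 1, this is a necessity.

0.732 (necessity)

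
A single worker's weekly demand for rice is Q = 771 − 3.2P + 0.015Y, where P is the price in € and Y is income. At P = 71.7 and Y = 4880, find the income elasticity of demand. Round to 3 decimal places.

0.119

At P = 71.7, Y = 4880: Q = 614.760.
Holding P constant, ∂Q/∂Y = 0.015.
η_Y = (∂Q/∂Y)·(Y/Q) = 0.015 × (4880/614.760) = 0.119.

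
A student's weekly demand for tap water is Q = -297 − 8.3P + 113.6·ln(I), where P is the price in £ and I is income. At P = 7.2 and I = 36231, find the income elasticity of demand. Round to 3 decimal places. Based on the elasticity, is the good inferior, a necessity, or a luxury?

At P = 7.2, I = 36231: Q = 835.775.
Holding P constant, ∂Q/∂I = 113.6/I = 0.00313544.
η_I = (∂Q/∂I)·(I/Q) = 0.00313544 × (36231/835.775) = 0.136.
Since 0 < η < 1, this is a necessity.

0.136 (necessity)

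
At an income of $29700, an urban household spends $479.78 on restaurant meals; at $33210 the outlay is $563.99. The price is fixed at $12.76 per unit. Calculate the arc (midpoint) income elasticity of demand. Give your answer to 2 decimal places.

With a constant price, Q₁ = 479.78/12.76 = 37.600 and Q₂ = 563.99/12.76 = 44.200 (equivalently, work directly with expenditure since P cancels).
Midpoint %ΔQ = (563.99 − 479.78)/521.89 = 0.16136; midpoint %ΔI = (33210 − 29700)/31455 = 0.11159.
η = 0.16136 / 0.11159 = 1.45.

1.45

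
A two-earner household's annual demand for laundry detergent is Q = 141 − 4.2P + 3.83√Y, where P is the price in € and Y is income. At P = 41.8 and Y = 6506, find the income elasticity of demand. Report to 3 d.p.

0.563

At P = 41.8, Y = 6506: Q = 274.367.
Holding P constant, ∂Q/∂Y = 3.83/(2√Y) = 0.0237417.
η_Y = (∂Q/∂Y)·(Y/Q) = 0.0237417 × (6506/274.367) = 0.563.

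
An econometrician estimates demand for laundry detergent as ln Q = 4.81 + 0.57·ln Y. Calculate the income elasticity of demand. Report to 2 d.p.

0.57

In a log-linear demand, the coefficient on ln Y is the income elasticity.
So η = 0.57.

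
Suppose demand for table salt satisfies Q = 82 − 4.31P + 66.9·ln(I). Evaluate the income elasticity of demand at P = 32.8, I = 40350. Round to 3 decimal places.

At P = 32.8, I = 40350: Q = 650.130.
Holding P constant, ∂Q/∂I = 66.9/I = 0.00165799.
η_I = (∂Q/∂I)·(I/Q) = 0.00165799 × (40350/650.130) = 0.103.

0.103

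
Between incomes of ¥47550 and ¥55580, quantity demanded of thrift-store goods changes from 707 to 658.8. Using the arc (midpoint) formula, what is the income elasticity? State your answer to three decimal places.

-0.453

ΔQ = 658.8 − 707 = -48.2; midpoint Q̄ = (707 + 658.8)/2 = 682.9.
ΔI = 55580 − 47550 = 8030; midpoint Ī = (47550 + 55580)/2 = 51565.
η = (ΔQ/Q̄) ÷ (ΔI/Ī) = (-48.2/682.9) ÷ (8030/51565) = -0.453.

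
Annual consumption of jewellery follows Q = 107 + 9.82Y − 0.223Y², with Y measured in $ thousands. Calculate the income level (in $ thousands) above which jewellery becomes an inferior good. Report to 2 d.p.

22.02

dQ/dY = 9.82 − 0.446Y.
The good is inferior where dQ/dY < 0. Setting dQ/dY = 0 gives Y = 9.82 / 0.446 = 22.02.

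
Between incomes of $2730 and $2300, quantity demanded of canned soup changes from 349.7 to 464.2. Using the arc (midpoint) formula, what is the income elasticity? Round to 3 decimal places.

ΔQ = 464.2 − 349.7 = 114.5; midpoint Q̄ = (349.7 + 464.2)/2 = 406.95.
ΔI = 2300 − 2730 = -430; midpoint Ī = (2730 + 2300)/2 = 2515.
η = (ΔQ/Q̄) ÷ (ΔI/Ī) = (114.5/406.95) ÷ (-430/2515) = -1.646.

-1.646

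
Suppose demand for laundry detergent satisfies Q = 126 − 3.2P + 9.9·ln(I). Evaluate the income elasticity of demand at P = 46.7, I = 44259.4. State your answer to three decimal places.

0.120

At P = 46.7, I = 44259.4: Q = 82.468.
Holding P constant, ∂Q/∂I = 9.9/I = 0.000223681.
η_I = (∂Q/∂I)·(I/Q) = 0.000223681 × (44259.4/82.468) = 0.120.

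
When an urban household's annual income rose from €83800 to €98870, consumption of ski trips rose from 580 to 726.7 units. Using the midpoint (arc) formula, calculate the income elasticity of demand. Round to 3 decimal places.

ΔQ = 726.7 − 580 = 146.7; midpoint Q̄ = (580 + 726.7)/2 = 653.35.
ΔI = 98870 − 83800 = 15070; midpoint Ī = (83800 + 98870)/2 = 91335.
η = (ΔQ/Q̄) ÷ (ΔI/Ī) = (146.7/653.35) ÷ (15070/91335) = 1.361.

1.361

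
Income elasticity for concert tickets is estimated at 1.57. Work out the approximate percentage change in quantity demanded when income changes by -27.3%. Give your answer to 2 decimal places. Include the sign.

%ΔQ ≈ η × %ΔI = 1.57 × (-27.3%) = -42.86%.

-42.86%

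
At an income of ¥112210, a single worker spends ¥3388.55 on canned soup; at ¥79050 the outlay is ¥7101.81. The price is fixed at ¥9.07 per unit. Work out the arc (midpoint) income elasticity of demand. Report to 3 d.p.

With a constant price, Q₁ = 3388.55/9.07 = 373.600 and Q₂ = 7101.81/9.07 = 783.000 (equivalently, work directly with expenditure since P cancels).
Midpoint %ΔQ = (7101.81 − 3388.55)/5245.18 = 0.70794; midpoint %ΔI = (79050 − 112210)/95630 = -0.34675.
η = 0.70794 / -0.34675 = -2.042.

-2.042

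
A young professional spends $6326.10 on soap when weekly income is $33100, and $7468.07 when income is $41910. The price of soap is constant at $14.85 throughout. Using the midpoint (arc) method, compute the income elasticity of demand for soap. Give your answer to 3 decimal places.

0.705

With a constant price, Q₁ = 6326.10/14.85 = 426.000 and Q₂ = 7468.07/14.85 = 502.900 (equivalently, work directly with expenditure since P cancels).
Midpoint %ΔQ = (7468.07 − 6326.10)/6897.09 = 0.16557; midpoint %ΔI = (41910 − 33100)/37505 = 0.23490.
η = 0.16557 / 0.23490 = 0.705.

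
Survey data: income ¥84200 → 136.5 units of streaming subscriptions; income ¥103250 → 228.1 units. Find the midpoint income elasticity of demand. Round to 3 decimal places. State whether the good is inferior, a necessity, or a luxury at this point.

ΔQ = 228.1 − 136.5 = 91.6; midpoint Q̄ = (136.5 + 228.1)/2 = 182.3.
ΔI = 103250 − 84200 = 19050; midpoint Ī = (84200 + 103250)/2 = 93725.
η = (ΔQ/Q̄) ÷ (ΔI/Ī) = (91.6/182.3) ÷ (19050/93725) = 2.472.
η > 1 ⇒ luxury.

2.472 (luxury)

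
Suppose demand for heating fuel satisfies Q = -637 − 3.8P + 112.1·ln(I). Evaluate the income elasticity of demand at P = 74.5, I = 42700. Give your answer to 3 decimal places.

0.407

At P = 74.5, I = 42700: Q = 275.105.
Holding P constant, ∂Q/∂I = 112.1/I = 0.00262529.
η_I = (∂Q/∂I)·(I/Q) = 0.00262529 × (42700/275.105) = 0.407.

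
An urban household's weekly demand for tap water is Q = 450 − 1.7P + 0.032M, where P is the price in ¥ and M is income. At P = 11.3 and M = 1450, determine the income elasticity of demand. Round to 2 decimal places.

0.10

At P = 11.3, M = 1450: Q = 477.190.
Holding P constant, ∂Q/∂M = 0.032.
η_M = (∂Q/∂M)·(M/Q) = 0.032 × (1450/477.190) = 0.10.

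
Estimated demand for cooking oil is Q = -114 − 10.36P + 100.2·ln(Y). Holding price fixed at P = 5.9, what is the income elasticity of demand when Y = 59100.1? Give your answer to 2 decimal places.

At P = 5.9, Y = 59100.1: Q = 925.772.
Holding P constant, ∂Q/∂Y = 100.2/Y = 0.00169543.
η_Y = (∂Q/∂Y)·(Y/Q) = 0.00169543 × (59100.1/925.772) = 0.11.

0.11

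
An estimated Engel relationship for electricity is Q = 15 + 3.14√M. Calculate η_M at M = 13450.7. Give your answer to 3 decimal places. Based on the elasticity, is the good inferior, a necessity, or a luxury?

0.480 (necessity)

At M = 13450.7: Q = 379.168.
dQ/dM = 3.14/(2√M) = 0.0135371 at this income.
η = (dQ/dM)·(M/Q) = 0.0135371 × (13450.7/379.168) = 0.480.
Since 0 < η < 1, the good is a necessity.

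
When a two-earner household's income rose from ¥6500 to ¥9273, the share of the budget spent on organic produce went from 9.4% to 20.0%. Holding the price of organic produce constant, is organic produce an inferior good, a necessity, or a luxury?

luxury

The budget share rises as income rises, so η > 1.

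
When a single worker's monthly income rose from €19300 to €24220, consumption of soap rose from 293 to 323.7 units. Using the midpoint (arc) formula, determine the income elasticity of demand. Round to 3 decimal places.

0.440

ΔQ = 323.7 − 293 = 30.7; midpoint Q̄ = (293 + 323.7)/2 = 308.35.
ΔI = 24220 − 19300 = 4920; midpoint Ī = (19300 + 24220)/2 = 21760.
η = (ΔQ/Q̄) ÷ (ΔI/Ī) = (30.7/308.35) ÷ (4920/21760) = 0.440.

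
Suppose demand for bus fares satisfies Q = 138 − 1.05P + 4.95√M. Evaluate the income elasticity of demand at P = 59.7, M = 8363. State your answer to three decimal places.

0.429

At P = 59.7, M = 8363: Q = 527.990.
Holding P constant, ∂Q/∂M = 4.95/(2√M) = 0.0270641.
η_M = (∂Q/∂M)·(M/Q) = 0.0270641 × (8363/527.990) = 0.429.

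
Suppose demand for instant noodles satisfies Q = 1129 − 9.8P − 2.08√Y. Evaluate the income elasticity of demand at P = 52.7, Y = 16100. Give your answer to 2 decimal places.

-0.38

At P = 52.7, Y = 16100: Q = 348.618.
Holding P constant, ∂Q/∂Y = -2.08/(2√Y) = -0.00819635.
η_Y = (∂Q/∂Y)·(Y/Q) = -0.00819635 × (16100/348.618) = -0.38.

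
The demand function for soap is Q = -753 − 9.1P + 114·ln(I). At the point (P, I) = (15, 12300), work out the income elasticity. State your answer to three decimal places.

At P = 15, I = 12300: Q = 184.078.
Holding P constant, ∂Q/∂I = 114/I = 0.00926829.
η_I = (∂Q/∂I)·(I/Q) = 0.00926829 × (12300/184.078) = 0.619.

0.619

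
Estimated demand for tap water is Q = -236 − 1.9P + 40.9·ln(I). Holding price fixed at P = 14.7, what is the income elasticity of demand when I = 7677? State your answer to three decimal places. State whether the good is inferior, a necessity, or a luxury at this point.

0.401 (necessity)

At P = 14.7, I = 7677: Q = 101.961.
Holding P constant, ∂Q/∂I = 40.9/I = 0.0053276.
η_I = (∂Q/∂I)·(I/Q) = 0.0053276 × (7677/101.961) = 0.401.
Since 0 < η < 1, this is a necessity.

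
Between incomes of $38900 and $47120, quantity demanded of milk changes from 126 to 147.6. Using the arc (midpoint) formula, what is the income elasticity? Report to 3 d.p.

0.826

ΔQ = 147.6 − 126 = 21.6; midpoint Q̄ = (126 + 147.6)/2 = 136.8.
ΔI = 47120 − 38900 = 8220; midpoint Ī = (38900 + 47120)/2 = 43010.
η = (ΔQ/Q̄) ÷ (ΔI/Ī) = (21.6/136.8) ÷ (8220/43010) = 0.826.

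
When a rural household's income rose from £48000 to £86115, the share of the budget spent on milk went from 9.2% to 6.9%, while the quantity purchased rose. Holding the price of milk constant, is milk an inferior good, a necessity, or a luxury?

necessity

Quantity rises but the budget share falls as income rises, so 0 < η < 1.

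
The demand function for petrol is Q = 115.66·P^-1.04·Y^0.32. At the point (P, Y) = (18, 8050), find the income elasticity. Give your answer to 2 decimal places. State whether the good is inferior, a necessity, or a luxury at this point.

0.32 (necessity)

For a multiplicative demand Q = A·P^α·Y^β, the income elasticity is β everywhere.
Here β = 0.32, so η = 0.32.
Since 0 < η < 1, this is a necessity.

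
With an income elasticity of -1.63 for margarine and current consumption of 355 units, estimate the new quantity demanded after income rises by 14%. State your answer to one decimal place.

%ΔQ ≈ η × %ΔI = -1.63 × 14% = -22.82%.
New Q ≈ 355 × (1 − 0.2282) = 274.0.

274.0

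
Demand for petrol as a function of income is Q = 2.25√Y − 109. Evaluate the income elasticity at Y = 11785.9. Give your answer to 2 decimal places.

0.90

At Y = 11785.9: Q = 135.266.
dQ/dY = 2.25/(2√Y) = 0.0103627 at this income.
η = (dQ/dY)·(Y/Q) = 0.0103627 × (11785.9/135.266) = 0.90.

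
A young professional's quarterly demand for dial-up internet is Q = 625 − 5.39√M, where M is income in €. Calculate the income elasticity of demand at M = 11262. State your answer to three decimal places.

At M = 11262: Q = 52.999.
dQ/dM = -5.39/(2√M) = -0.0253952 at this income.
η = (dQ/dM)·(M/Q) = -0.0253952 × (11262/52.999) = -5.396.

-5.396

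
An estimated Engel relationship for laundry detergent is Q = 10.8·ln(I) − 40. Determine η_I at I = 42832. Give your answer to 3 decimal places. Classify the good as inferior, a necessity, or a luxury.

0.144 (necessity)

At I = 42832: Q = 75.182.
dQ/dI = 10.8/I = 0.000252148 at this income.
η = (dQ/dI)·(I/Q) = 0.000252148 × (42832/75.182) = 0.144.
Since 0 < η < 1, the good is a necessity.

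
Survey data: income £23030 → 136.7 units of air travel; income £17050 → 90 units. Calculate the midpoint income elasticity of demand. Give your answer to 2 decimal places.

ΔQ = 90 − 136.7 = -46.7; midpoint Q̄ = (136.7 + 90)/2 = 113.35.
ΔI = 17050 − 23030 = -5980; midpoint Ī = (23030 + 17050)/2 = 20040.
η = (ΔQ/Q̄) ÷ (ΔI/Ī) = (-46.7/113.35) ÷ (-5980/20040) = 1.38.

1.38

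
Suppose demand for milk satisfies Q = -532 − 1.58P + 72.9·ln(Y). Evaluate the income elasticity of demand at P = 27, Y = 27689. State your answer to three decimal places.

At P = 27, Y = 27689: Q = 171.019.
Holding P constant, ∂Q/∂Y = 72.9/Y = 0.00263281.
η_Y = (∂Q/∂Y)·(Y/Q) = 0.00263281 × (27689/171.019) = 0.426.

0.426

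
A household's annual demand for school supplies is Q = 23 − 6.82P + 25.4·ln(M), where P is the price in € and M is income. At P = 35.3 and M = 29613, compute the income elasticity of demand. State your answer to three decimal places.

0.580

At P = 35.3, M = 29613: Q = 43.772.
Holding P constant, ∂Q/∂M = 25.4/M = 0.000857731.
η_M = (∂Q/∂M)·(M/Q) = 0.000857731 × (29613/43.772) = 0.580.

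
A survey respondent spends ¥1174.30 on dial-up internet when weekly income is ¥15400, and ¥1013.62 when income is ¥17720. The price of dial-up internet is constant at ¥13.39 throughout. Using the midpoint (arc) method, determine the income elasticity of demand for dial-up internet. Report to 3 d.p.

With a constant price, Q₁ = 1174.30/13.39 = 87.700 and Q₂ = 1013.62/13.39 = 75.700 (equivalently, work directly with expenditure since P cancels).
Midpoint %ΔQ = (1013.62 − 1174.30)/1093.96 = -0.14688; midpoint %ΔI = (17720 − 15400)/16560 = 0.14010.
η = -0.14688 / 0.14010 = -1.048.

-1.048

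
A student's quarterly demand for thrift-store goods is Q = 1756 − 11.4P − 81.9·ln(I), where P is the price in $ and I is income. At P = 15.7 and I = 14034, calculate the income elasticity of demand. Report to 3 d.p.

At P = 15.7, I = 14034: Q = 794.937.
Holding P constant, ∂Q/∂I = -81.9/I = -0.00583583.
η_I = (∂Q/∂I)·(I/Q) = -0.00583583 × (14034/794.937) = -0.103.

-0.103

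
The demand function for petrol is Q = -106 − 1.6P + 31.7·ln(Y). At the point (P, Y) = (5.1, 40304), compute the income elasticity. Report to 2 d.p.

At P = 5.1, Y = 40304: Q = 221.993.
Holding P constant, ∂Q/∂Y = 31.7/Y = 0.000786522.
η_Y = (∂Q/∂Y)·(Y/Q) = 0.000786522 × (40304/221.993) = 0.14.

0.14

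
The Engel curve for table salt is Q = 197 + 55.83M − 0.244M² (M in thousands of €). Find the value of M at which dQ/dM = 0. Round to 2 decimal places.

114.41

dQ/dM = 55.83 − 0.488M.
The good is inferior where dQ/dM < 0. Setting dQ/dM = 0 gives M = 55.83 / 0.488 = 114.41.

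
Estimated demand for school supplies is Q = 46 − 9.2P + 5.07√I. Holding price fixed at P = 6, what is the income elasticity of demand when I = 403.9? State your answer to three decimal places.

At P = 6, I = 403.9: Q = 92.693.
Holding P constant, ∂Q/∂I = 5.07/(2√I) = 0.126137.
η_I = (∂Q/∂I)·(I/Q) = 0.126137 × (403.9/92.693) = 0.550.

0.550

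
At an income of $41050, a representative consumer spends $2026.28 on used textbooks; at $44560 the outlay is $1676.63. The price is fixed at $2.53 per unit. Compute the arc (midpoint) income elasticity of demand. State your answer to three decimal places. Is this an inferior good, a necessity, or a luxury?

With a constant price, Q₁ = 2026.28/2.53 = 800.901 and Q₂ = 1676.63/2.53 = 662.700 (equivalently, work directly with expenditure since P cancels).
Midpoint %ΔQ = (1676.63 − 2026.28)/1851.46 = -0.18885; midpoint %ΔI = (44560 − 41050)/42805 = 0.08200.
η = -0.18885 / 0.08200 = -2.303.
η < 0 ⇒ inferior good.

-2.303 (inferior good)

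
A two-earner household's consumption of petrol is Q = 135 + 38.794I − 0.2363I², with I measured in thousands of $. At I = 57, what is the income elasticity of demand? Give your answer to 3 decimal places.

At I = 57: Q = 1578.5193.
dQ/dI = 38.794 − 0.4726I = 11.85580.
η = (dQ/dI)·(I/Q) = 11.85580 × (57/1578.5193) = 0.428.

0.428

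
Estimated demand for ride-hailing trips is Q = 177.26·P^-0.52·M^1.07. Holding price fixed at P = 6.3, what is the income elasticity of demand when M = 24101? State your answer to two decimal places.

For a multiplicative demand Q = A·P^α·M^β, the income elasticity is β everywhere.
Here β = 1.07, so η = 1.07.

1.07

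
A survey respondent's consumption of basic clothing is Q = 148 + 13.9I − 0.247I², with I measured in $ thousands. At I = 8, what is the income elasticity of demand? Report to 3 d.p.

At I = 8: Q = 243.3920.
dQ/dI = 13.9 − 0.494I = 9.94800.
η = (dQ/dI)·(I/Q) = 9.94800 × (8/243.3920) = 0.327.

0.327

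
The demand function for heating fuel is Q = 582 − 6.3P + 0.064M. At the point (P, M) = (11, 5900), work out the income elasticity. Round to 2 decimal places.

At P = 11, M = 5900: Q = 890.300.
Holding P constant, ∂Q/∂M = 0.064.
η_M = (∂Q/∂M)·(M/Q) = 0.064 × (5900/890.300) = 0.42.

0.42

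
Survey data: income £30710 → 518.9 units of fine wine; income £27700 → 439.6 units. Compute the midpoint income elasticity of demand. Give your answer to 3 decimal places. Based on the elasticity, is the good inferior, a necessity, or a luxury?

1.605 (luxury)

ΔQ = 439.6 − 518.9 = -79.3; midpoint Q̄ = (518.9 + 439.6)/2 = 479.25.
ΔI = 27700 − 30710 = -3010; midpoint Ī = (30710 + 27700)/2 = 29205.
η = (ΔQ/Q̄) ÷ (ΔI/Ī) = (-79.3/479.25) ÷ (-3010/29205) = 1.605.
η > 1 ⇒ luxury.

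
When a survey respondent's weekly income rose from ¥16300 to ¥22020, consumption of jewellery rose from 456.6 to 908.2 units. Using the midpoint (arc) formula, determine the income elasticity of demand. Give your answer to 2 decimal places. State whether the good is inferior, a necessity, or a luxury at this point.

ΔQ = 908.2 − 456.6 = 451.6; midpoint Q̄ = (456.6 + 908.2)/2 = 682.4.
ΔI = 22020 − 16300 = 5720; midpoint Ī = (16300 + 22020)/2 = 19160.
η = (ΔQ/Q̄) ÷ (ΔI/Ī) = (451.6/682.4) ÷ (5720/19160) = 2.22.
η > 1 ⇒ luxury.

2.22 (luxury)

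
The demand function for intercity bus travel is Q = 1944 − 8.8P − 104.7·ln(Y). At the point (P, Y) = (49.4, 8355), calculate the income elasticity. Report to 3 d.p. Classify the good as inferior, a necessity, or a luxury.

-0.186 (inferior good)

At P = 49.4, Y = 8355: Q = 563.775.
Holding P constant, ∂Q/∂Y = -104.7/Y = -0.0125314.
η_Y = (∂Q/∂Y)·(Y/Q) = -0.0125314 × (8355/563.775) = -0.186.
Since η < 0, this is an inferior good.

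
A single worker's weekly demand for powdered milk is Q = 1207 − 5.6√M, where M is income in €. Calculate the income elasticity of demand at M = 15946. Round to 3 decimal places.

At M = 15946: Q = 499.846.
dQ/dM = -5.6/(2√M) = -0.0221734 at this income.
η = (dQ/dM)·(M/Q) = -0.0221734 × (15946/499.846) = -0.707.

-0.707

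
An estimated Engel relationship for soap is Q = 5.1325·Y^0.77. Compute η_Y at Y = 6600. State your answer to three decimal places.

0.770

For Q = A·Y^β the income elasticity is constant and equal to β.
Here β = 0.77, so η = 0.770.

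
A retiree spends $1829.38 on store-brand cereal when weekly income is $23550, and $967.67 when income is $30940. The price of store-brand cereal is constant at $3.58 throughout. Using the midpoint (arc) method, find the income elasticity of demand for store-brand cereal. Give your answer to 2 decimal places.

-2.27

With a constant price, Q₁ = 1829.38/3.58 = 511.000 and Q₂ = 967.67/3.58 = 270.299 (equivalently, work directly with expenditure since P cancels).
Midpoint %ΔQ = (967.67 − 1829.38)/1398.53 = -0.61616; midpoint %ΔI = (30940 − 23550)/27245 = 0.27124.
η = -0.61616 / 0.27124 = -2.27.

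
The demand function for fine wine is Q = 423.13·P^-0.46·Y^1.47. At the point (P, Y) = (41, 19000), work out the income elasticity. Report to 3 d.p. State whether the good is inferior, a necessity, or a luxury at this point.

1.470 (luxury)

For a multiplicative demand Q = A·P^α·Y^β, the income elasticity is β everywhere.
Here β = 1.47, so η = 1.470.
Since η > 1, this is a luxury.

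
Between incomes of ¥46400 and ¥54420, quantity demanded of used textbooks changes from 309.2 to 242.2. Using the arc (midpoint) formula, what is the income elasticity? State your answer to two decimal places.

ΔQ = 242.2 − 309.2 = -67; midpoint Q̄ = (309.2 + 242.2)/2 = 275.7.
ΔI = 54420 − 46400 = 8020; midpoint Ī = (46400 + 54420)/2 = 50410.
η = (ΔQ/Q̄) ÷ (ΔI/Ī) = (-67/275.7) ÷ (8020/50410) = -1.53.

-1.53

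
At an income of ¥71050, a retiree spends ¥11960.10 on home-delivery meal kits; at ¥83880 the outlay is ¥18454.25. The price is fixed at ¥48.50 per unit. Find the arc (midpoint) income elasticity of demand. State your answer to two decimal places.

2.58

With a constant price, Q₁ = 11960.10/48.50 = 246.600 and Q₂ = 18454.25/48.50 = 380.500 (equivalently, work directly with expenditure since P cancels).
Midpoint %ΔQ = (18454.25 − 11960.10)/15207.18 = 0.42705; midpoint %ΔI = (83880 − 71050)/77465 = 0.16562.
η = 0.42705 / 0.16562 = 2.58.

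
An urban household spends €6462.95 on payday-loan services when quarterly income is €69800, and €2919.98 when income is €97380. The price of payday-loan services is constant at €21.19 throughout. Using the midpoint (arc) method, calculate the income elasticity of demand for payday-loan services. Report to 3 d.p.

With a constant price, Q₁ = 6462.95/21.19 = 305.000 and Q₂ = 2919.98/21.19 = 137.800 (equivalently, work directly with expenditure since P cancels).
Midpoint %ΔQ = (2919.98 − 6462.95)/4691.47 = -0.75519; midpoint %ΔI = (97380 − 69800)/83590 = 0.32994.
η = -0.75519 / 0.32994 = -2.289.

-2.289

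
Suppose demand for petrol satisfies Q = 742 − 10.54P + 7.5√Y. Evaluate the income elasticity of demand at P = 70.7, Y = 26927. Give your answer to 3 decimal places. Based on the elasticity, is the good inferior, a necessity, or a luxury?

0.501 (necessity)

At P = 70.7, Y = 26927: Q = 1227.531.
Holding P constant, ∂Q/∂Y = 7.5/(2√Y) = 0.0228527.
η_Y = (∂Q/∂Y)·(Y/Q) = 0.0228527 × (26927/1227.531) = 0.501.
Since 0 < η < 1, this is a necessity.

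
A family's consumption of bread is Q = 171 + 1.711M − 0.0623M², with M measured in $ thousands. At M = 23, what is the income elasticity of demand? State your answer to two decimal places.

-0.15

At M = 23: Q = 177.3963.
dQ/dM = 1.711 − 0.1246M = -1.15480.
η = (dQ/dM)·(M/Q) = -1.15480 × (23/177.3963) = -0.15.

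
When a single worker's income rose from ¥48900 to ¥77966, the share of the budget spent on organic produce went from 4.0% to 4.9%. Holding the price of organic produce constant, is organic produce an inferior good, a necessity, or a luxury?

luxury

The budget share rises as income rises, so η > 1.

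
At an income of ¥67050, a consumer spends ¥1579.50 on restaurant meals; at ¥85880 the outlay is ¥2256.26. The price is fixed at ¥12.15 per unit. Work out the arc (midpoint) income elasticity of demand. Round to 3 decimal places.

With a constant price, Q₁ = 1579.50/12.15 = 130.000 and Q₂ = 2256.26/12.15 = 185.700 (equivalently, work directly with expenditure since P cancels).
Midpoint %ΔQ = (2256.26 − 1579.50)/1917.88 = 0.35287; midpoint %ΔI = (85880 − 67050)/76465 = 0.24626.
η = 0.35287 / 0.24626 = 1.433.

1.433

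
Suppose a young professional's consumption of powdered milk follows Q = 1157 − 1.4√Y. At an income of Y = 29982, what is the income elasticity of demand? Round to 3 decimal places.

-0.133

At Y = 29982: Q = 914.586.
dQ/dY = -1.4/(2√Y) = -0.00404266 at this income.
η = (dQ/dY)·(Y/Q) = -0.00404266 × (29982/914.586) = -0.133.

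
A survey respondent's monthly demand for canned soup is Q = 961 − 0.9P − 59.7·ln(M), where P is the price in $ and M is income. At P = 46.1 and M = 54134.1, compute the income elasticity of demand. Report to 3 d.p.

At P = 46.1, M = 54134.1: Q = 268.827.
Holding P constant, ∂Q/∂M = -59.7/M = -0.00110282.
η_M = (∂Q/∂M)·(M/Q) = -0.00110282 × (54134.1/268.827) = -0.222.

-0.222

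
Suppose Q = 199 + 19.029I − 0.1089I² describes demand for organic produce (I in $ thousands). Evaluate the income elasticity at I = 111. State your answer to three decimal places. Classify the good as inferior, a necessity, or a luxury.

At I = 111: Q = 969.4621.
dQ/dI = 19.029 − 0.2178I = -5.14680.
η = (dQ/dI)·(I/Q) = -5.14680 × (111/969.4621) = -0.589.
η < 0 ⇒ inferior good.

-0.589 (inferior good)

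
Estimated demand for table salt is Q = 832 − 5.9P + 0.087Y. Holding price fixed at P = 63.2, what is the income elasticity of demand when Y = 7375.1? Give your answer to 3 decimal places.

At P = 63.2, Y = 7375.1: Q = 1100.754.
Holding P constant, ∂Q/∂Y = 0.087.
η_Y = (∂Q/∂Y)·(Y/Q) = 0.087 × (7375.1/1100.754) = 0.583.

0.583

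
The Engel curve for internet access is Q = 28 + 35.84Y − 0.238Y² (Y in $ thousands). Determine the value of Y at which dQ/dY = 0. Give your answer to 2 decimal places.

75.29

dQ/dY = 35.84 − 0.476Y.
The good is inferior where dQ/dY < 0. Setting dQ/dY = 0 gives Y = 35.84 / 0.476 = 75.29.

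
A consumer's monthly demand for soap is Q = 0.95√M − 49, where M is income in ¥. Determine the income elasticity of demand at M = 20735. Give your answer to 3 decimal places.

At M = 20735: Q = 87.797.
dQ/dM = 0.95/(2√M) = 0.00329869 at this income.
η = (dQ/dM)·(M/Q) = 0.00329869 × (20735/87.797) = 0.779.

0.779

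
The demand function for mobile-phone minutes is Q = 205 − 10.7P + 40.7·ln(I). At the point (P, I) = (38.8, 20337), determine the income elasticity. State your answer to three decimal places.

At P = 38.8, I = 20337: Q = 193.592.
Holding P constant, ∂Q/∂I = 40.7/I = 0.00200128.
η_I = (∂Q/∂I)·(I/Q) = 0.00200128 × (20337/193.592) = 0.210.

0.210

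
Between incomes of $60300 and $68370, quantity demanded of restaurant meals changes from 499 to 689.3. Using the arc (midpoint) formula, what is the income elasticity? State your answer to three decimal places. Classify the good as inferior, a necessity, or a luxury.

2.553 (luxury)

ΔQ = 689.3 − 499 = 190.3; midpoint Q̄ = (499 + 689.3)/2 = 594.15.
ΔI = 68370 − 60300 = 8070; midpoint Ī = (60300 + 68370)/2 = 64335.
η = (ΔQ/Q̄) ÷ (ΔI/Ī) = (190.3/594.15) ÷ (8070/64335) = 2.553.
η > 1 ⇒ luxury.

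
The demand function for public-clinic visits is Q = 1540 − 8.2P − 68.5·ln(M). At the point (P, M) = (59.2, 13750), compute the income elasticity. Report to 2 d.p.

-0.17

At P = 59.2, M = 13750: Q = 401.838.
Holding P constant, ∂Q/∂M = -68.5/M = -0.00498182.
η_M = (∂Q/∂M)·(M/Q) = -0.00498182 × (13750/401.838) = -0.17.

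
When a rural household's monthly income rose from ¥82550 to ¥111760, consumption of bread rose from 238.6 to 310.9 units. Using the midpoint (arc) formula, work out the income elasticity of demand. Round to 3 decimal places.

ΔQ = 310.9 − 238.6 = 72.3; midpoint Q̄ = (238.6 + 310.9)/2 = 274.75.
ΔI = 111760 − 82550 = 29210; midpoint Ī = (82550 + 111760)/2 = 97155.
η = (ΔQ/Q̄) ÷ (ΔI/Ī) = (72.3/274.75) ÷ (29210/97155) = 0.875.

0.875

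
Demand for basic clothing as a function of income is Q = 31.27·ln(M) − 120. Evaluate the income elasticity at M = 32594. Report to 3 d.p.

0.153

At M = 32594: Q = 204.954.
dQ/dM = 31.27/M = 0.000959379 at this income.
η = (dQ/dM)·(M/Q) = 0.000959379 × (32594/204.954) = 0.153.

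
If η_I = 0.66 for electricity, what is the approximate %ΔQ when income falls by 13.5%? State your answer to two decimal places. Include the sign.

-8.91%

%ΔQ ≈ η × %ΔI = 0.66 × (-13.5%) = -8.91%.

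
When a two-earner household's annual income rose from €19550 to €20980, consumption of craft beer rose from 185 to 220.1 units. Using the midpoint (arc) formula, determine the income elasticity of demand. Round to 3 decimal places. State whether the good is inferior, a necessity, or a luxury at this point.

2.456 (luxury)

ΔQ = 220.1 − 185 = 35.1; midpoint Q̄ = (185 + 220.1)/2 = 202.55.
ΔI = 20980 − 19550 = 1430; midpoint Ī = (19550 + 20980)/2 = 20265.
η = (ΔQ/Q̄) ÷ (ΔI/Ī) = (35.1/202.55) ÷ (1430/20265) = 2.456.
η > 1 ⇒ luxury.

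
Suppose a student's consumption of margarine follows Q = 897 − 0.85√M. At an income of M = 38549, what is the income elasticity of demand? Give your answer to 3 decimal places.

At M = 38549: Q = 730.112.
dQ/dM = -0.85/(2√M) = -0.00216462 at this income.
η = (dQ/dM)·(M/Q) = -0.00216462 × (38549/730.112) = -0.114.

-0.114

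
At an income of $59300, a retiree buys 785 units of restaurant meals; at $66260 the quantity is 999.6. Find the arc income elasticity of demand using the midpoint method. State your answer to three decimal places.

ΔQ = 999.6 − 785 = 214.6; midpoint Q̄ = (785 + 999.6)/2 = 892.3.
ΔI = 66260 − 59300 = 6960; midpoint Ī = (59300 + 66260)/2 = 62780.
η = (ΔQ/Q̄) ÷ (ΔI/Ī) = (214.6/892.3) ÷ (6960/62780) = 2.169.

2.169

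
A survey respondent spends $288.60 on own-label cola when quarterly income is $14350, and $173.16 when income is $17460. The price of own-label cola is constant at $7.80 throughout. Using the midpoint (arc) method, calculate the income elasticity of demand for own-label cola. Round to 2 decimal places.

-2.56

With a constant price, Q₁ = 288.60/7.80 = 37.000 and Q₂ = 173.16/7.80 = 22.200 (equivalently, work directly with expenditure since P cancels).
Midpoint %ΔQ = (173.16 − 288.60)/230.88 = -0.50000; midpoint %ΔI = (17460 − 14350)/15905 = 0.19554.
η = -0.50000 / 0.19554 = -2.56.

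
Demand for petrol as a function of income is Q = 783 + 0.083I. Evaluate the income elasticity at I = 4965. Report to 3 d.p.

At I = 4965: Q = 1195.095.
dQ/dI = 0.083.
η = (dQ/dI)·(I/Q) = 0.083 × (4965/1195.095) = 0.345.

0.345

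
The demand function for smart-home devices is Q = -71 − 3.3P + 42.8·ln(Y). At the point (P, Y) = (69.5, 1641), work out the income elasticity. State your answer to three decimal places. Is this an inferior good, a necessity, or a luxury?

At P = 69.5, Y = 1641: Q = 16.501.
Holding P constant, ∂Q/∂Y = 42.8/Y = 0.0260817.
η_Y = (∂Q/∂Y)·(Y/Q) = 0.0260817 × (1641/16.501) = 2.594.
Since η > 1, this is a luxury.

2.594 (luxury)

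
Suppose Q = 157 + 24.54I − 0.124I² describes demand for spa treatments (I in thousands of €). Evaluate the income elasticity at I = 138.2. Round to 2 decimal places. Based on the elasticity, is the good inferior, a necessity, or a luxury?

At I = 138.2: Q = 1180.1222.
dQ/dI = 24.54 − 0.248I = -9.73360.
η = (dQ/dI)·(I/Q) = -9.73360 × (138.2/1180.1222) = -1.14.
η < 0 ⇒ inferior good.

-1.14 (inferior good)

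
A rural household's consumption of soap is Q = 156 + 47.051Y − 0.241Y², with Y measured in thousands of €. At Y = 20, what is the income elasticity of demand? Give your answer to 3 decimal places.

0.748

At Y = 20: Q = 1000.6200.
dQ/dY = 47.051 − 0.482Y = 37.41100.
η = (dQ/dY)·(Y/Q) = 37.41100 × (20/1000.6200) = 0.748.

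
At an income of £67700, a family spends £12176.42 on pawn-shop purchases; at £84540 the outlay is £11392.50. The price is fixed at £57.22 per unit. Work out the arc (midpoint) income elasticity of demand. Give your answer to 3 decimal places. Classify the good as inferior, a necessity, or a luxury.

-0.301 (inferior good)

With a constant price, Q₁ = 12176.42/57.22 = 212.800 and Q₂ = 11392.50/57.22 = 199.100 (equivalently, work directly with expenditure since P cancels).
Midpoint %ΔQ = (11392.50 − 12176.42)/11784.46 = -0.06652; midpoint %ΔI = (84540 − 67700)/76120 = 0.22123.
η = -0.06652 / 0.22123 = -0.301.
η < 0 ⇒ inferior good.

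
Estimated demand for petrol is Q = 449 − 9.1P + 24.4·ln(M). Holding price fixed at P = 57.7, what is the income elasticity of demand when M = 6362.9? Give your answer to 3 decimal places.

At P = 57.7, M = 6362.9: Q = 137.631.
Holding P constant, ∂Q/∂M = 24.4/M = 0.00383473.
η_M = (∂Q/∂M)·(M/Q) = 0.00383473 × (6362.9/137.631) = 0.177.

0.177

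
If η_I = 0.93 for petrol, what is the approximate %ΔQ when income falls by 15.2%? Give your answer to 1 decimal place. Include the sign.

%ΔQ ≈ η × %ΔI = 0.93 × (-15.2%) = -14.1%.

-14.1%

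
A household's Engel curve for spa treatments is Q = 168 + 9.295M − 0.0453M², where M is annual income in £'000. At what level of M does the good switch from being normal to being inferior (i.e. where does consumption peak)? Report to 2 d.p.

dQ/dM = 9.295 − 0.0906M.
The good is inferior where dQ/dM < 0. Setting dQ/dM = 0 gives M = 9.295 / 0.0906 = 102.59.

102.59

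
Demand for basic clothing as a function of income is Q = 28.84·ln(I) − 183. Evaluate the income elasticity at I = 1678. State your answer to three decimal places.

At I = 1678: Q = 31.147.
dQ/dI = 28.84/I = 0.0171871 at this income.
η = (dQ/dI)·(I/Q) = 0.0171871 × (1678/31.147) = 0.926.

0.926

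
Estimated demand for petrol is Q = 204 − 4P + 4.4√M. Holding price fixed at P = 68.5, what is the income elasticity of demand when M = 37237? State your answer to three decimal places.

0.545

At P = 68.5, M = 37237: Q = 779.063.
Holding P constant, ∂Q/∂M = 4.4/(2√M) = 0.0114008.
η_M = (∂Q/∂M)·(M/Q) = 0.0114008 × (37237/779.063) = 0.545.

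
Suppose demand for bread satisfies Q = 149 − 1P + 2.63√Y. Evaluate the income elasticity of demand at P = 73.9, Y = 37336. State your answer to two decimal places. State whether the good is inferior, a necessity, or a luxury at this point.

0.44 (necessity)

At P = 73.9, Y = 37336: Q = 583.282.
Holding P constant, ∂Q/∂Y = 2.63/(2√Y) = 0.00680553.
η_Y = (∂Q/∂Y)·(Y/Q) = 0.00680553 × (37336/583.282) = 0.44.
Since 0 < η < 1, this is a necessity.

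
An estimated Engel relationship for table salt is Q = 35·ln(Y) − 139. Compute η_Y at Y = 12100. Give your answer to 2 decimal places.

At Y = 12100: Q = 190.034.
dQ/dY = 35/Y = 0.00289256 at this income.
η = (dQ/dY)·(Y/Q) = 0.00289256 × (12100/190.034) = 0.18.

0.18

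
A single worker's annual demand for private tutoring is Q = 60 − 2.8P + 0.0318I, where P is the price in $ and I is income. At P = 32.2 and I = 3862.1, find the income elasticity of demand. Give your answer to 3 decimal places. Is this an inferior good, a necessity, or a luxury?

At P = 32.2, I = 3862.1: Q = 92.655.
Holding P constant, ∂Q/∂I = 0.0318.
η_I = (∂Q/∂I)·(I/Q) = 0.0318 × (3862.1/92.655) = 1.326.
Since η > 1, this is a luxury.

1.326 (luxury)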